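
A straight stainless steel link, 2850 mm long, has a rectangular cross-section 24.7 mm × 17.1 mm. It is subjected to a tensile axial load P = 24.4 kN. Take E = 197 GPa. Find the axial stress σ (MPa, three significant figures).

57.8 MPa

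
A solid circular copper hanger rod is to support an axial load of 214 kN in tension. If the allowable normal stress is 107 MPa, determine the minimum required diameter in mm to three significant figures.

50.5 mm

Required area A ≥ P/σ_allow = 214000/107 = 2000 mm².
For a solid circular section, d ≥ √(4A/π) = 50.46 mm.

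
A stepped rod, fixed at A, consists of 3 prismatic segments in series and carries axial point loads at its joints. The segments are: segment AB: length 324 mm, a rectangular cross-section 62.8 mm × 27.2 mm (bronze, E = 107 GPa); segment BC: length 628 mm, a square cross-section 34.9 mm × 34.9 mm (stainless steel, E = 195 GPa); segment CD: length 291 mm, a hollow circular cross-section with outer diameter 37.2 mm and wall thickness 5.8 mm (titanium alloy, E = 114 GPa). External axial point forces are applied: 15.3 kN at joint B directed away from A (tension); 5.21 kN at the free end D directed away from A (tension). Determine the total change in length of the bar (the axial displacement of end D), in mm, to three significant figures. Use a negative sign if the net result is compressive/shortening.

Internal axial forces (sectioning from the free end, tension +): N_CD = 5.21 kN, N_BC = 5.21 kN, N_AB = 20.51 kN.
A_AB = 1708 mm².
A_BC = 1218 mm².
A_CD = 572.1 mm².
δ_AB = 20510·324/(1708·107000) = 0.03636 mm
δ_BC = 5210·628/(1218·195000) = 0.01378 mm
δ_CD = 5210·291/(572.1·114000) = 0.02324 mm
δ = Σδ_i = 0.07338 mm.

0.0734 mm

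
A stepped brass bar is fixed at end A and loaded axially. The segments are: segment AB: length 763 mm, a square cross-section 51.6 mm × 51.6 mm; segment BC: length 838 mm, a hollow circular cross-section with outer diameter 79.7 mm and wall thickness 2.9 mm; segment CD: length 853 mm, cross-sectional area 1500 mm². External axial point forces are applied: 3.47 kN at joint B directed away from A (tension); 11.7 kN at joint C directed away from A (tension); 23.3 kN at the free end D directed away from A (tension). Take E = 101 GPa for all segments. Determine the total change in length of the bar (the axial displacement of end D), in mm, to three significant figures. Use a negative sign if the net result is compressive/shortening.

0.655 mm

Internal axial forces (sectioning from the free end, tension +): N_CD = 23.3 kN, N_BC = 35 kN, N_AB = 38.47 kN.
A_AB = 2663 mm².
A_BC = 699.7 mm².
δ_AB = 38470·763/(2663·101000) = 0.1092 mm
δ_BC = 35000·838/(699.7·101000) = 0.415 mm
δ_CD = 23300·853/(1500·101000) = 0.1312 mm
δ = Σδ_i = 0.6554 mm.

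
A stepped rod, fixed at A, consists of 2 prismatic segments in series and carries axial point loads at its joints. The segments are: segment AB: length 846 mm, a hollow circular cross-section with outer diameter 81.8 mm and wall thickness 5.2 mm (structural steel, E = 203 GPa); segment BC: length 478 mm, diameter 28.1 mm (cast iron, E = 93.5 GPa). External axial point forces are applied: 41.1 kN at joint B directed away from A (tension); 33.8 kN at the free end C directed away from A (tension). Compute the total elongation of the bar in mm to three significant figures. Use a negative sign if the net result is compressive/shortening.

Internal axial forces (sectioning from the free end, tension +): N_BC = 33.8 kN, N_AB = 74.9 kN.
A_AB = 1251 mm².
A_BC = 620.2 mm².
δ_AB = 74900·846/(1251·203000) = 0.2494 mm
δ_BC = 33800·478/(620.2·93500) = 0.2786 mm
δ = Σδ_i = 0.5281 mm.

0.528 mm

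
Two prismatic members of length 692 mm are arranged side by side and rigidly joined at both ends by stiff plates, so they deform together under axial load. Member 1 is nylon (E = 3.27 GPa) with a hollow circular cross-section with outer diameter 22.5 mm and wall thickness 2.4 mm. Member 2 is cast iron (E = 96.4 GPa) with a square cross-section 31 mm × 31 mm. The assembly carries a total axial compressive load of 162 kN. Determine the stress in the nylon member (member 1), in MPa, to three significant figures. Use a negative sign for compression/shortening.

A_1 = 151.6 mm².
A_2 = 961 mm².
Equal strain + equilibrium ⇒ each member carries load in proportion to AE: A₁E₁ = 495600 N, A₂E₂ = 92640000 N, ΣAE = 93140000 N.
σ₁ = P·E₁/ΣAE = -162000·3270/93140000 = -5.688 MPa.

-5.69 MPa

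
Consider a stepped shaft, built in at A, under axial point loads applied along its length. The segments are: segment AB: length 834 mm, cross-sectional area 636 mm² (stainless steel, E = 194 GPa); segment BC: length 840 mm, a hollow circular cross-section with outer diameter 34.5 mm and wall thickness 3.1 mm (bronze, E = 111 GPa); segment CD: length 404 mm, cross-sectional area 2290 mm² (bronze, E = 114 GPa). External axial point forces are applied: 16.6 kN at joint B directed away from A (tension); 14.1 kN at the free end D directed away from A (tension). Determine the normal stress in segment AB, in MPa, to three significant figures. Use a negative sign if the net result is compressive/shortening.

Internal axial forces (sectioning from the free end, tension +): N_CD = 14.1 kN, N_BC = 14.1 kN, N_AB = 30.7 kN.
σ_AB = N_AB/A_AB = 30700/636 = 48.27 MPa.

48.3 MPa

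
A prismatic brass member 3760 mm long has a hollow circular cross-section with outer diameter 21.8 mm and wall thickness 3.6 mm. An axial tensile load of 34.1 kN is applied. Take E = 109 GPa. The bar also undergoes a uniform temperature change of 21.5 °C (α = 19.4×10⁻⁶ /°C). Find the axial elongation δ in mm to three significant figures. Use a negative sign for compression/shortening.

A = 205.8 mm².
δ_mech = NL/(AE) = 34100·3760/(205.8·109000) = 5.715 mm.
δ_thermal = αLΔT = 19.4e-6·3760·21.5 = 1.568 mm.
δ = δ_mech + δ_thermal = 7.283 mm.

7.28 mm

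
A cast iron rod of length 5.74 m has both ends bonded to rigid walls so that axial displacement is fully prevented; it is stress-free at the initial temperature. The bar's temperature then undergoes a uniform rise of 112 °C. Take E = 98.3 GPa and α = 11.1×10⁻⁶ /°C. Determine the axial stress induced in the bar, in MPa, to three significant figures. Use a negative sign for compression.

-122 MPa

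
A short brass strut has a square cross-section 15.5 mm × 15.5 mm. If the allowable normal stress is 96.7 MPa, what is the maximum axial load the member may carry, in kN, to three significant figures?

23.2 kN

A = 240.2 mm².
P_max = σ_allow · A = 96.7 · 240.2 = 23230 N = 23.23 kN.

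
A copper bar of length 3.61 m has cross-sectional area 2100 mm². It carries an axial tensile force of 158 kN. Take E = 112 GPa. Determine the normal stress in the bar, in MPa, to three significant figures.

75.2 MPa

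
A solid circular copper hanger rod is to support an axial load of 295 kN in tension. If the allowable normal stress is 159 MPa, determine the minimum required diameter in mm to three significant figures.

Required area A ≥ P/σ_allow = 295000/159 = 1855 mm².
For a solid circular section, d ≥ √(4A/π) = 48.6 mm.

48.6 mm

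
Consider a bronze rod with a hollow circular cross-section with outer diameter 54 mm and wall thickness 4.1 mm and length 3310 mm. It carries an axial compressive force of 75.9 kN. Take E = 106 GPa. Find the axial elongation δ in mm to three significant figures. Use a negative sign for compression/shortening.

-3.69 mm

A = 642.7 mm².
δ_mech = NL/(AE) = -75900·3310/(642.7·106000) = -3.687 mm.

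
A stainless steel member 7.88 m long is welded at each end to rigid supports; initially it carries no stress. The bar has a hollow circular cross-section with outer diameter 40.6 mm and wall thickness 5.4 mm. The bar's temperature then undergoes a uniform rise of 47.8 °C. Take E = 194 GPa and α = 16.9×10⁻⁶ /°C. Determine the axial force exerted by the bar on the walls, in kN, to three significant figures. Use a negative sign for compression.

Free thermal expansion αLΔT = 16.9e-6 · 7880 · 47.8 = 6.366 mm.
The walls impose strain ε = −(6.366)/7880 = -8.0782e-04; σ = Eε = 194000 · -8.0782e-04 = -156.7 MPa.
Wall reaction R = σ·A = -156.7·597.2 = -93580 N = -93.58 kN.

-93.6 kN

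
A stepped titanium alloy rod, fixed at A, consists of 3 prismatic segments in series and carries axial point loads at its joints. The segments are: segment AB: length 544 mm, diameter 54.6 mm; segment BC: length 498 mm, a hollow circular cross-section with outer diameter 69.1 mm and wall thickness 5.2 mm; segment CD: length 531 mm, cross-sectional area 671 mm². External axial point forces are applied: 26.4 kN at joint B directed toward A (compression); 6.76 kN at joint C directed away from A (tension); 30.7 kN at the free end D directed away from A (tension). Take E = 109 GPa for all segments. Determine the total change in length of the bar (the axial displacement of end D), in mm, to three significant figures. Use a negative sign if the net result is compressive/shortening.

0.410 mm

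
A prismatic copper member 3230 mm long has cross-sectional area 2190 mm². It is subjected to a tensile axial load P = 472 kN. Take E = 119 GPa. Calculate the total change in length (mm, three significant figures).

δ_mech = NL/(AE) = 472000·3230/(2190·119000) = 5.85 mm.

5.85 mm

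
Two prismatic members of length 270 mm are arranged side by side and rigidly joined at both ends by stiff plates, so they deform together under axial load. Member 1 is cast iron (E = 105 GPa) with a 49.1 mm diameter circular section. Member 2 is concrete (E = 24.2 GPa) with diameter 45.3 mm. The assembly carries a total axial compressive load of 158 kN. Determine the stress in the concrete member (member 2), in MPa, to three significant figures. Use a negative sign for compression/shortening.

-16.1 MPa

A_1 = 1893 mm².
A_2 = 1612 mm².
Equal strain + equilibrium ⇒ each member carries load in proportion to AE: A₁E₁ = 198800000 N, A₂E₂ = 39000000 N, ΣAE = 237800000 N.
σ₂ = P·E₂/ΣAE = -158000·24200/237800000 = -16.08 MPa.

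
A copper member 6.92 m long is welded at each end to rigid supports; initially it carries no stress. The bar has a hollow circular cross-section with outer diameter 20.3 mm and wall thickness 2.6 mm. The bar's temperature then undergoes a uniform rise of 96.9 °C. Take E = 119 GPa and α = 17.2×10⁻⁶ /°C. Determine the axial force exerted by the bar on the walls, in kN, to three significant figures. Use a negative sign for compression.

Free thermal expansion αLΔT = 17.2e-6 · 6920 · 96.9 = 11.53 mm.
The walls impose strain ε = −(11.53)/6920 = -1.6667e-03; σ = Eε = 119000 · -1.6667e-03 = -198.3 MPa.
Wall reaction R = σ·A = -198.3·144.6 = -28670 N = -28.67 kN.

-28.7 kN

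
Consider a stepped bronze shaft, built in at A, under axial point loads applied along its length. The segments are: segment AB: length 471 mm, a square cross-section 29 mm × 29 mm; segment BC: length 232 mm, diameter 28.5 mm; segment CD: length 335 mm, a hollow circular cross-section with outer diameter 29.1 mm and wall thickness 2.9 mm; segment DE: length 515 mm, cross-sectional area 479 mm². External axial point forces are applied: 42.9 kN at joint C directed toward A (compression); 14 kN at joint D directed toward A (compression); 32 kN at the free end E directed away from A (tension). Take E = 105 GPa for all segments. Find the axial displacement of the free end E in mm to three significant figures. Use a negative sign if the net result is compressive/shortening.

0.349 mm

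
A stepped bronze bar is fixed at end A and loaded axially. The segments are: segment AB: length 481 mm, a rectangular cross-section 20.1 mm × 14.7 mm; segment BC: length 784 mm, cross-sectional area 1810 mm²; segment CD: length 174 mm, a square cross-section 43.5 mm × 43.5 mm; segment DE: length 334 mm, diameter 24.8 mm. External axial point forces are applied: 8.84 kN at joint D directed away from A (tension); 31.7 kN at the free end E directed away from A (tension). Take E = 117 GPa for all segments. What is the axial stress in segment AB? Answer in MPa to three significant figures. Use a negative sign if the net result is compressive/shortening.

Internal axial forces (sectioning from the free end, tension +): N_DE = 31.7 kN, N_CD = 40.54 kN, N_BC = 40.54 kN, N_AB = 40.54 kN.
A_AB = 295.5 mm².
σ_AB = N_AB/A_AB = 40540/295.5 = 137.2 MPa.

137 MPa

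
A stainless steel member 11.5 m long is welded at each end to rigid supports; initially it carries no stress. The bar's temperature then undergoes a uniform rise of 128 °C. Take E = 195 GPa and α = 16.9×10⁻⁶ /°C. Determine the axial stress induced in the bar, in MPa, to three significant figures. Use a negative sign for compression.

Free thermal expansion αLΔT = 16.9e-6 · 11500 · 128 = 24.88 mm.
The walls impose strain ε = −(24.88)/11500 = -2.1632e-03; σ = Eε = 195000 · -2.1632e-03 = -421.8 MPa.

-422 MPa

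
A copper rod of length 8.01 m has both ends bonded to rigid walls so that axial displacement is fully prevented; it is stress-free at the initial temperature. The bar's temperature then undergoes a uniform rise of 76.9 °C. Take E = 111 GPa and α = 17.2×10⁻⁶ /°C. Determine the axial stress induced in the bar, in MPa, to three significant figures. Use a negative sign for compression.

-147 MPa

Free thermal expansion αLΔT = 17.2e-6 · 8010 · 76.9 = 10.59 mm.
The walls impose strain ε = −(10.59)/8010 = -1.3227e-03; σ = Eε = 111000 · -1.3227e-03 = -146.8 MPa.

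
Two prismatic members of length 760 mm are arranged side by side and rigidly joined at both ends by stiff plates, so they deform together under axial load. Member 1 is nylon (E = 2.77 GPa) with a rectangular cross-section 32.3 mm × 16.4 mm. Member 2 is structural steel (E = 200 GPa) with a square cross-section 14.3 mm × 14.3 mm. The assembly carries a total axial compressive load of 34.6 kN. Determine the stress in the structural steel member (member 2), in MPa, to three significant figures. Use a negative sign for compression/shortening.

-163 MPa

A_1 = 529.7 mm².
A_2 = 204.5 mm².
Equal strain + equilibrium ⇒ each member carries load in proportion to AE: A₁E₁ = 1467000 N, A₂E₂ = 40900000 N, ΣAE = 42370000 N.
σ₂ = P·E₂/ΣAE = -34600·200000/42370000 = -163.3 MPa.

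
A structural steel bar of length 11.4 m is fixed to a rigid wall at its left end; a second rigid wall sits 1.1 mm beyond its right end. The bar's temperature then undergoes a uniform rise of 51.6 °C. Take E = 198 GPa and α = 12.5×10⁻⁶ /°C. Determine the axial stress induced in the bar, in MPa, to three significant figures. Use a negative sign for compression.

-109 MPa

Free thermal expansion αLΔT = 12.5e-6 · 11400 · 51.6 = 7.353 mm.
The walls engage after the gap closes; constrained expansion = 7.353 − 1.1 = 6.253 mm.
The walls impose strain ε = −(6.253)/11400 = -5.4851e-04; σ = Eε = 198000 · -5.4851e-04 = -108.6 MPa.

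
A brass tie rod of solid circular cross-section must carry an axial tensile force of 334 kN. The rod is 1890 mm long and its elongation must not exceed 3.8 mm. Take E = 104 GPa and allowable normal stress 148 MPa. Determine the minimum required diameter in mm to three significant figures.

53.6 mm

Required area A ≥ P/σ_allow = 334000/148 = 2257 mm².
For a solid circular section, d ≥ √(4A/π) = 53.6 mm.
Elongation limit: A ≥ PL/(Eδ_allow) = 334000·1890/(104000·3.8) = 1597 mm² ⇒ d ≥ 45.1 mm.
The stress limit governs.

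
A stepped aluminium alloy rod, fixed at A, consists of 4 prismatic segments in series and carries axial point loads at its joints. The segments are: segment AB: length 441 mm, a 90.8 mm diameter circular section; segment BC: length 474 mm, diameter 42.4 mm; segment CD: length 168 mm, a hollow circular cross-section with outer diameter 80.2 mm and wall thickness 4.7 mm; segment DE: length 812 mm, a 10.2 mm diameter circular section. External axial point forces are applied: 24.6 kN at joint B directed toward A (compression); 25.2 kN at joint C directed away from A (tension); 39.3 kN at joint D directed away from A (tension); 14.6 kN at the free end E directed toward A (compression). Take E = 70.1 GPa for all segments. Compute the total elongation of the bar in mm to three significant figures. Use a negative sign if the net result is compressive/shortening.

Internal axial forces (sectioning from the free end, tension +): N_DE = -14.6 kN, N_CD = 24.7 kN, N_BC = 49.9 kN, N_AB = 25.3 kN.
A_AB = 6475 mm².
A_BC = 1412 mm².
A_CD = 1115 mm².
A_DE = 81.71 mm².
δ_AB = 25300·441/(6475·70100) = 0.02458 mm
δ_BC = 49900·474/(1412·70100) = 0.239 mm
δ_CD = 24700·168/(1115·70100) = 0.0531 mm
δ_DE = -14600·812/(81.71·70100) = -2.07 mm
δ = Σδ_i = -1.753 mm.

-1.75 mm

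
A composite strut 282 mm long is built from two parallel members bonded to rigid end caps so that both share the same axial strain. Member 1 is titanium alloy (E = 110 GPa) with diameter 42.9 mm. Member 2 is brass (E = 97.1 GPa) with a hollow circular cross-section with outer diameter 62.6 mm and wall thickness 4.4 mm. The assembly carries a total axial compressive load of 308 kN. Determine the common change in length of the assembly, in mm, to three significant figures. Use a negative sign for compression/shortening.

-0.366 mm

A_1 = 1445 mm².
A_2 = 804.5 mm².
Equal strain + equilibrium ⇒ each member carries load in proportion to AE: A₁E₁ = 159000000 N, A₂E₂ = 78120000 N, ΣAE = 237100000 N.
δ = PL/ΣAE = -308000·282/237100000 = -0.3663 mm.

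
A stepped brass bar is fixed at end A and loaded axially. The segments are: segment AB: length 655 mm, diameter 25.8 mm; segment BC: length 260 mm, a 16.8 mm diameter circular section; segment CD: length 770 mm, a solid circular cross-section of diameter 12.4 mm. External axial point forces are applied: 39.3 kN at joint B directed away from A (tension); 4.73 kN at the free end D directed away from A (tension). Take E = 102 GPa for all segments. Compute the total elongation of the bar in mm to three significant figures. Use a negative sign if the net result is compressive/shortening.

0.891 mm

Internal axial forces (sectioning from the free end, tension +): N_CD = 4.73 kN, N_BC = 4.73 kN, N_AB = 44.03 kN.
A_AB = 522.8 mm².
A_BC = 221.7 mm².
A_CD = 120.8 mm².
δ_AB = 44030·655/(522.8·102000) = 0.5408 mm
δ_BC = 4730·260/(221.7·102000) = 0.05439 mm
δ_CD = 4730·770/(120.8·102000) = 0.2957 mm
δ = Σδ_i = 0.8909 mm.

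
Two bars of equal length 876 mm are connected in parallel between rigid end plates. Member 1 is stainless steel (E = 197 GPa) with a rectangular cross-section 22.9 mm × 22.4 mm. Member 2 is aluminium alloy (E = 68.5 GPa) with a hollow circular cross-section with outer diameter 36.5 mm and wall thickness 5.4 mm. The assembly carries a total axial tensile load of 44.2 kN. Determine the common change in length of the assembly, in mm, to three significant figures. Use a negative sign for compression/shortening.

0.282 mm

A_1 = 513 mm².
A_2 = 527.6 mm².
Equal strain + equilibrium ⇒ each member carries load in proportion to AE: A₁E₁ = 101100000 N, A₂E₂ = 36140000 N, ΣAE = 137200000 N.
δ = PL/ΣAE = 44200·876/137200000 = 0.2822 mm.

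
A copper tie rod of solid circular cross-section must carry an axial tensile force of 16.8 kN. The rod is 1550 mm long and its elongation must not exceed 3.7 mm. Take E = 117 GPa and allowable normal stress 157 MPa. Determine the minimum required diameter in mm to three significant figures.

11.7 mm

Required area A ≥ P/σ_allow = 16800/157 = 107 mm².
For a solid circular section, d ≥ √(4A/π) = 11.67 mm.
Elongation limit: A ≥ PL/(Eδ_allow) = 16800·1550/(117000·3.7) = 60.15 mm² ⇒ d ≥ 8.751 mm.
The stress limit governs.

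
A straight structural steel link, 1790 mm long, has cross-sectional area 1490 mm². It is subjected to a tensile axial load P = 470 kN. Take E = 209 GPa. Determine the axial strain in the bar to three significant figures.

0.00151

σ = N/A = 315.4 MPa; ε = σ/E = 315.4/209000 = 1.509e-03.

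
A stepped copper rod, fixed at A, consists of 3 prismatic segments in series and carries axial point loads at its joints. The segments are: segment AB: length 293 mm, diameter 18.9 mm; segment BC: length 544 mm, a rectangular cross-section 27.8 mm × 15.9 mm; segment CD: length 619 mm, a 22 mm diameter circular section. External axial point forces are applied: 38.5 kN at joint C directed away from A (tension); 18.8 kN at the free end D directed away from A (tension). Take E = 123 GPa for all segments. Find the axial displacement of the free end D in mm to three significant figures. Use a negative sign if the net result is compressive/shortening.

Internal axial forces (sectioning from the free end, tension +): N_CD = 18.8 kN, N_BC = 57.3 kN, N_AB = 57.3 kN.
A_AB = 280.6 mm².
A_BC = 442 mm².
A_CD = 380.1 mm².
δ_AB = 57300·293/(280.6·123000) = 0.4865 mm
δ_BC = 57300·544/(442·123000) = 0.5733 mm
δ_CD = 18800·619/(380.1·123000) = 0.2489 mm
δ = Σδ_i = 1.309 mm.

1.31 mm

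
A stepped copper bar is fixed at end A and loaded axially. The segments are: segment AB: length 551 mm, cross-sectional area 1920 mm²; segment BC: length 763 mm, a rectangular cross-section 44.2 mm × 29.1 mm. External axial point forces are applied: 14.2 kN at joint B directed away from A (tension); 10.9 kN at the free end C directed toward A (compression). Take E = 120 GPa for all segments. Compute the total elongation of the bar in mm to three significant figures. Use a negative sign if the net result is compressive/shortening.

Internal axial forces (sectioning from the free end, tension +): N_BC = -10.9 kN, N_AB = 3.3 kN.
A_BC = 1286 mm².
δ_AB = 3300·551/(1920·120000) = 0.007892 mm
δ_BC = -10900·763/(1286·120000) = -0.05388 mm
δ = Σδ_i = -0.04599 mm.

-0.0460 mm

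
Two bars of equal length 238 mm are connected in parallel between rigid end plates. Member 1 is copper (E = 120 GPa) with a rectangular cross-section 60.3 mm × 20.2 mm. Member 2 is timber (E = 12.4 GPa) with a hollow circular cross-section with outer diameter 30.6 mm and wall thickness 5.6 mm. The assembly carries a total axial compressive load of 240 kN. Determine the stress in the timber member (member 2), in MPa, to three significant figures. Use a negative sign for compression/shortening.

-19.6 MPa

A_1 = 1218 mm².
A_2 = 439.8 mm².
Equal strain + equilibrium ⇒ each member carries load in proportion to AE: A₁E₁ = 146200000 N, A₂E₂ = 5454000 N, ΣAE = 151600000 N.
σ₂ = P·E₂/ΣAE = -240000·12400/151600000 = -19.63 MPa.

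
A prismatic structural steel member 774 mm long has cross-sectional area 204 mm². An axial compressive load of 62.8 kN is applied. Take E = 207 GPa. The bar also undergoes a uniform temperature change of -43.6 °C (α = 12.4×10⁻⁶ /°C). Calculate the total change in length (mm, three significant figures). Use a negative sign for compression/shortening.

δ_mech = NL/(AE) = -62800·774/(204·207000) = -1.151 mm.
δ_thermal = αLΔT = 12.4e-6·774·-43.6 = -0.4185 mm.
δ = δ_mech + δ_thermal = -1.57 mm.

-1.57 mm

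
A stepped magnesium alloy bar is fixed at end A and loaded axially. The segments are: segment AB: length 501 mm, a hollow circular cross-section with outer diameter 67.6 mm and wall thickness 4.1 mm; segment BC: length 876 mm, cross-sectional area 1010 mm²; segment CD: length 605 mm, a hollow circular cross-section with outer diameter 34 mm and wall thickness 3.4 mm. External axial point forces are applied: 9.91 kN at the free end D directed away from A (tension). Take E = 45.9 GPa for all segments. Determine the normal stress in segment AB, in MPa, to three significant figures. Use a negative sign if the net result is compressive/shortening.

Internal axial forces (sectioning from the free end, tension +): N_CD = 9.91 kN, N_BC = 9.91 kN, N_AB = 9.91 kN.
A_AB = 817.9 mm².
σ_AB = N_AB/A_AB = 9910/817.9 = 12.12 MPa.

12.1 MPa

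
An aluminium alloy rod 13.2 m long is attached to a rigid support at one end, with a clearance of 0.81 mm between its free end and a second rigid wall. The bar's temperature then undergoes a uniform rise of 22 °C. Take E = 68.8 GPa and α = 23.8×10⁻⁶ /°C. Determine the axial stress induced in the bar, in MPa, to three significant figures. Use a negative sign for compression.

-31.8 MPa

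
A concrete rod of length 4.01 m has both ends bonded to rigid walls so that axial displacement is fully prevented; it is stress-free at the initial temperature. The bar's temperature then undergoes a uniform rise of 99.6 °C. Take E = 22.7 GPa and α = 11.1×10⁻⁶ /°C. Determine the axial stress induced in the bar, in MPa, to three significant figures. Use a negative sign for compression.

Free thermal expansion αLΔT = 11.1e-6 · 4010 · 99.6 = 4.433 mm.
The walls impose strain ε = −(4.433)/4010 = -1.1056e-03; σ = Eε = 22700 · -1.1056e-03 = -25.1 MPa.

-25.1 MPa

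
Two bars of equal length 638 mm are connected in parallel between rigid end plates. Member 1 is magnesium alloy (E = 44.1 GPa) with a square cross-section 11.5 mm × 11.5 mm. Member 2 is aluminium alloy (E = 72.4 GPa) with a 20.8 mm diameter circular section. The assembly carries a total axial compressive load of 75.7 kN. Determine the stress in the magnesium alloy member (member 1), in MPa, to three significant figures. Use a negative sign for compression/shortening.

A_1 = 132.2 mm².
A_2 = 339.8 mm².
Equal strain + equilibrium ⇒ each member carries load in proportion to AE: A₁E₁ = 5832000 N, A₂E₂ = 24600000 N, ΣAE = 30430000 N.
σ₁ = P·E₁/ΣAE = -75700·44100/30430000 = -109.7 MPa.

-110 MPa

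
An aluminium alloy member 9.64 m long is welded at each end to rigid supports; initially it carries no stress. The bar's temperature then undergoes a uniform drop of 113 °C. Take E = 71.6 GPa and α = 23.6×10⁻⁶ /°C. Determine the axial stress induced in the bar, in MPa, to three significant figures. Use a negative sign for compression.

191 MPa

Free thermal expansion αLΔT = 23.6e-6 · 9640 · -113 = -25.71 mm.
The walls impose strain ε = −(-25.71)/9640 = 2.6668e-03; σ = Eε = 71600 · 2.6668e-03 = 190.9 MPa.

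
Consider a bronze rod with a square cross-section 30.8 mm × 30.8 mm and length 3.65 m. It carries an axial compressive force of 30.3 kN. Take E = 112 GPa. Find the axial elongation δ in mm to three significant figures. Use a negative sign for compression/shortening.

-1.04 mm

A = 948.6 mm².
δ_mech = NL/(AE) = -30300·3650/(948.6·112000) = -1.041 mm.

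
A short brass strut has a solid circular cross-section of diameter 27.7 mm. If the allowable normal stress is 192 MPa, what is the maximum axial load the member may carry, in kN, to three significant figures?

A = 602.6 mm².
P_max = σ_allow · A = 192 · 602.6 = 115700 N = 115.7 kN.

116 kN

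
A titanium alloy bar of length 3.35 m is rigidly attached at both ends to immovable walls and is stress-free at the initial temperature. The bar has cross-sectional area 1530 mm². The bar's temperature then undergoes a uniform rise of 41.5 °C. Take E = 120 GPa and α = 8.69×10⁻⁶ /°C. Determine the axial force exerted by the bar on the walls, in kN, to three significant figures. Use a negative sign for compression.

-66.2 kN

Free thermal expansion αLΔT = 8.69e-6 · 3350 · 41.5 = 1.208 mm.
The walls impose strain ε = −(1.208)/3350 = -3.6063e-04; σ = Eε = 120000 · -3.6063e-04 = -43.28 MPa.
Wall reaction R = σ·A = -43.28·1530 = -66210 N = -66.21 kN.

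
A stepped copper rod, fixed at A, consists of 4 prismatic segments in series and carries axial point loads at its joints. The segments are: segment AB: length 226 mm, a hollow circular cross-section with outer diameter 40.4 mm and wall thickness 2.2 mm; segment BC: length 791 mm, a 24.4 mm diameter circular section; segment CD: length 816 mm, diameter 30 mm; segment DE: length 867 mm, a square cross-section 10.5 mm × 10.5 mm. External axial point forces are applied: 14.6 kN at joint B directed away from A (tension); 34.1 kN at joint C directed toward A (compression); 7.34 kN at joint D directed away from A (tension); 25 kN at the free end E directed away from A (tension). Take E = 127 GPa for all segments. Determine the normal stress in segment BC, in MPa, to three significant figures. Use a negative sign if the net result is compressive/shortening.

-3.76 MPa

Internal axial forces (sectioning from the free end, tension +): N_DE = 25 kN, N_CD = 32.34 kN, N_BC = -1.76 kN, N_AB = 12.84 kN.
A_BC = 467.6 mm².
σ_BC = N_BC/A_BC = -1760/467.6 = -3.764 MPa.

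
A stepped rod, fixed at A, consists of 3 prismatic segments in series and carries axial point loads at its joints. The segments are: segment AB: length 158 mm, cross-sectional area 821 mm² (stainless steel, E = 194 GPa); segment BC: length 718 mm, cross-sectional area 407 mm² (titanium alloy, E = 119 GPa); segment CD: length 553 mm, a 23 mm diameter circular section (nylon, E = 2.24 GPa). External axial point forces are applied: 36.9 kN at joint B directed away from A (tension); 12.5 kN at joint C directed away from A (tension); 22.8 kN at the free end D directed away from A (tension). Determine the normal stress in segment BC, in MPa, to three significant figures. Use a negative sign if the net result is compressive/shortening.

Internal axial forces (sectioning from the free end, tension +): N_CD = 22.8 kN, N_BC = 35.3 kN, N_AB = 72.2 kN.
σ_BC = N_BC/A_BC = 35300/407 = 86.73 MPa.

86.7 MPa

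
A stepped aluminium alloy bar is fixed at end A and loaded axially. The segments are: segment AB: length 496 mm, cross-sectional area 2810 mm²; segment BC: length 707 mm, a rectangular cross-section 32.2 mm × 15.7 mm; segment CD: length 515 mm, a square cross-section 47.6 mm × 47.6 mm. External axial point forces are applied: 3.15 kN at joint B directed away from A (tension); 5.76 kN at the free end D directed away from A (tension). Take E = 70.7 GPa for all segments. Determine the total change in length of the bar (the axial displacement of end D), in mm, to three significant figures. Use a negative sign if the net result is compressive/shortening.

0.155 mm

Internal axial forces (sectioning from the free end, tension +): N_CD = 5.76 kN, N_BC = 5.76 kN, N_AB = 8.91 kN.
A_BC = 505.5 mm².
A_CD = 2266 mm².
δ_AB = 8910·496/(2810·70700) = 0.02225 mm
δ_BC = 5760·707/(505.5·70700) = 0.1139 mm
δ_CD = 5760·515/(2266·70700) = 0.01852 mm
δ = Σδ_i = 0.1547 mm.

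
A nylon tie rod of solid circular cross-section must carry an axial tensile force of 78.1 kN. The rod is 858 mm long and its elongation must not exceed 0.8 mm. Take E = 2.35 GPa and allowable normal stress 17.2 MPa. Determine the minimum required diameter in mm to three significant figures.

Required area A ≥ P/σ_allow = 78100/17.2 = 4541 mm².
For a solid circular section, d ≥ √(4A/π) = 76.04 mm.
Elongation limit: A ≥ PL/(Eδ_allow) = 78100·858/(2350·0.8) = 35640 mm² ⇒ d ≥ 213 mm.
The elongation limit governs.

213 mm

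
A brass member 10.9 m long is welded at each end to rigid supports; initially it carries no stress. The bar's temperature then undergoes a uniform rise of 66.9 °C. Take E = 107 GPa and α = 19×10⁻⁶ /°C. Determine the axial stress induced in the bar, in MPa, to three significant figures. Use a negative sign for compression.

-136 MPa

Free thermal expansion αLΔT = 19e-6 · 10900 · 66.9 = 13.85 mm.
The walls impose strain ε = −(13.85)/10900 = -1.2711e-03; σ = Eε = 107000 · -1.2711e-03 = -136 MPa.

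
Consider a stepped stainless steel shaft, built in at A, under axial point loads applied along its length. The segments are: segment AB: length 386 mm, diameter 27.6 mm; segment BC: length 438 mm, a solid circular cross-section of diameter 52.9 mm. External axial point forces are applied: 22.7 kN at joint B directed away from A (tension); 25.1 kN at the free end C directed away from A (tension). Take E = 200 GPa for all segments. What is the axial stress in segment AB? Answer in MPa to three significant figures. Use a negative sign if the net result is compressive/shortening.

79.9 MPa

Internal axial forces (sectioning from the free end, tension +): N_BC = 25.1 kN, N_AB = 47.8 kN.
A_AB = 598.3 mm².
σ_AB = N_AB/A_AB = 47800/598.3 = 79.9 MPa.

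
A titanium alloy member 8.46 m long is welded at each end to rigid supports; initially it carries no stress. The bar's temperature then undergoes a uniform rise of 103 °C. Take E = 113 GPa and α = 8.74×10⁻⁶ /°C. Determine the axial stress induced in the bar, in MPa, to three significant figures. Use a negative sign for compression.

Free thermal expansion αLΔT = 8.74e-6 · 8460 · 103 = 7.616 mm.
The walls impose strain ε = −(7.616)/8460 = -9.0022e-04; σ = Eε = 113000 · -9.0022e-04 = -101.7 MPa.

-102 MPa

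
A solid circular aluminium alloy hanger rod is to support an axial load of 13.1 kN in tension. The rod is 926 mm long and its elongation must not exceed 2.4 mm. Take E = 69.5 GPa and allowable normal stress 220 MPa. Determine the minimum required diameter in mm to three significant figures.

9.62 mm

Required area A ≥ P/σ_allow = 13100/220 = 59.55 mm².
For a solid circular section, d ≥ √(4A/π) = 8.707 mm.
Elongation limit: A ≥ PL/(Eδ_allow) = 13100·926/(69500·2.4) = 72.73 mm² ⇒ d ≥ 9.623 mm.
The elongation limit governs.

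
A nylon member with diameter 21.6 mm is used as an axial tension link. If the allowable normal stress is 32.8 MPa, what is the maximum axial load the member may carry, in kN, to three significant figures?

12.0 kN

A = 366.4 mm².
P_max = σ_allow · A = 32.8 · 366.4 = 12020 N = 12.02 kN.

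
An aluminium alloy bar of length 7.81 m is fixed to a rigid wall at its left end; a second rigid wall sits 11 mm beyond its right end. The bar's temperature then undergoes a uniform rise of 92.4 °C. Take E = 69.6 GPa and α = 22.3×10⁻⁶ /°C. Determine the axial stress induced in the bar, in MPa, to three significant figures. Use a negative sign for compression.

-45.4 MPa

Free thermal expansion αLΔT = 22.3e-6 · 7810 · 92.4 = 16.09 mm.
The walls engage after the gap closes; constrained expansion = 16.09 − 11 = 5.093 mm.
The walls impose strain ε = −(5.093)/7810 = -6.5207e-04; σ = Eε = 69600 · -6.5207e-04 = -45.38 MPa.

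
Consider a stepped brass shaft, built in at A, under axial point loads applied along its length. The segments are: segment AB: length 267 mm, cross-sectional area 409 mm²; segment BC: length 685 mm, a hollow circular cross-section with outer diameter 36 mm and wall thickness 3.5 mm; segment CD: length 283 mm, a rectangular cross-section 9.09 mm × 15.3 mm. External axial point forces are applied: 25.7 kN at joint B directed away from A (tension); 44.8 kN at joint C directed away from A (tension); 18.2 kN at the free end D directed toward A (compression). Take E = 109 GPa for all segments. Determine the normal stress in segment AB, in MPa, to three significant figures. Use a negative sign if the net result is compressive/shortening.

128 MPa

Internal axial forces (sectioning from the free end, tension +): N_CD = -18.2 kN, N_BC = 26.6 kN, N_AB = 52.3 kN.
σ_AB = N_AB/A_AB = 52300/409 = 127.9 MPa.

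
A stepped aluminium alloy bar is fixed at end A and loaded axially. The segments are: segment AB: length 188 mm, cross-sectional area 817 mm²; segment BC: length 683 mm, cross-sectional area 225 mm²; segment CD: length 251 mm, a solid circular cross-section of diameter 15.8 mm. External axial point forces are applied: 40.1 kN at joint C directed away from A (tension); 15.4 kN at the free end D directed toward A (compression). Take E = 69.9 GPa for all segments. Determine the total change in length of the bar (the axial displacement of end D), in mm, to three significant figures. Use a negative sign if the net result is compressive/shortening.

0.872 mm

Internal axial forces (sectioning from the free end, tension +): N_CD = -15.4 kN, N_BC = 24.7 kN, N_AB = 24.7 kN.
A_CD = 196.1 mm².
δ_AB = 24700·188/(817·69900) = 0.08131 mm
δ_BC = 24700·683/(225·69900) = 1.073 mm
δ_CD = -15400·251/(196.1·69900) = -0.282 mm
δ = Σδ_i = 0.8719 mm.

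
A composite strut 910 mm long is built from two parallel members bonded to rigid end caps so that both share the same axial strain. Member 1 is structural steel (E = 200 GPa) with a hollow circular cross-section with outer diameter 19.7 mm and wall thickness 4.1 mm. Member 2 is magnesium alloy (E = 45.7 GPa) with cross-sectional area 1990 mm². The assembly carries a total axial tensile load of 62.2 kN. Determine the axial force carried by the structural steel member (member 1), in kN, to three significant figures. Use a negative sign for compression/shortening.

19.1 kN

A_1 = 200.9 mm².
Equal strain + equilibrium ⇒ each member carries load in proportion to AE: A₁E₁ = 40190000 N, A₂E₂ = 90940000 N, ΣAE = 131100000 N.
F₁ = P·A₁E₁/ΣAE = 62200·40190000/131100000 = 19060 N.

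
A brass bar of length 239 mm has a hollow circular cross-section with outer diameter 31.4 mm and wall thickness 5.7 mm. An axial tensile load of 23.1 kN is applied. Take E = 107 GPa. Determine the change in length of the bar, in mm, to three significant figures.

0.112 mm

A = 460.2 mm².
δ_mech = NL/(AE) = 23100·239/(460.2·107000) = 0.1121 mm.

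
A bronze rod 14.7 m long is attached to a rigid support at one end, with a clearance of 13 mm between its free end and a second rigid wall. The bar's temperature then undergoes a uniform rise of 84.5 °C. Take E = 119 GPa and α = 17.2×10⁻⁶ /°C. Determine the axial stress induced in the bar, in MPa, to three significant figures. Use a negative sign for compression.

Free thermal expansion αLΔT = 17.2e-6 · 14700 · 84.5 = 21.36 mm.
The walls engage after the gap closes; constrained expansion = 21.36 − 13 = 8.365 mm.
The walls impose strain ε = −(8.365)/14700 = -5.6905e-04; σ = Eε = 119000 · -5.6905e-04 = -67.72 MPa.

-67.7 MPa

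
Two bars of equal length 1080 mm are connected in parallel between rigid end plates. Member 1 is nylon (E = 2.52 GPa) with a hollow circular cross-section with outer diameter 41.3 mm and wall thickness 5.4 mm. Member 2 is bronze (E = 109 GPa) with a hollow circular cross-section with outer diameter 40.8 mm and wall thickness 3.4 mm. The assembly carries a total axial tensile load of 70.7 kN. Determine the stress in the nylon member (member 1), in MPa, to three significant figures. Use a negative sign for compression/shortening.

A_1 = 609 mm².
A_2 = 399.5 mm².
Equal strain + equilibrium ⇒ each member carries load in proportion to AE: A₁E₁ = 1535000 N, A₂E₂ = 43540000 N, ΣAE = 45080000 N.
σ₁ = P·E₁/ΣAE = 70700·2520/45080000 = 3.952 MPa.

3.95 MPa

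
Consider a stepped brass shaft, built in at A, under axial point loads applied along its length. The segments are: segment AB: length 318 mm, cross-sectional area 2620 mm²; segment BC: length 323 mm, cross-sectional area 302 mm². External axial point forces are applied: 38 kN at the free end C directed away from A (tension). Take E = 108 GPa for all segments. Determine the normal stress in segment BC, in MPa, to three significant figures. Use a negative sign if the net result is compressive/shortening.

Internal axial forces (sectioning from the free end, tension +): N_BC = 38 kN, N_AB = 38 kN.
σ_BC = N_BC/A_BC = 38000/302 = 125.8 MPa.

126 MPa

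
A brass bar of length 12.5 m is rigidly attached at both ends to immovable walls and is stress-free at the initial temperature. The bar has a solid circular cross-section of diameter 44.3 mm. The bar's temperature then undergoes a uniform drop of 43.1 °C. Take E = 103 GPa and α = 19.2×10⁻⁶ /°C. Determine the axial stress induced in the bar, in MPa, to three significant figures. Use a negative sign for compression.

85.2 MPa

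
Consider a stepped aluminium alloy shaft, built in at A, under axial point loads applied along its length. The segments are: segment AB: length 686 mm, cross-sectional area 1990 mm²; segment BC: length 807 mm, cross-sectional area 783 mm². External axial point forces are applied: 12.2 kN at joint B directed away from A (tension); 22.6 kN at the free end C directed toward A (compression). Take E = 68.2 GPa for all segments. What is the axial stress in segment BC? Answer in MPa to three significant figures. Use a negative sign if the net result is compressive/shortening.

-28.9 MPa

Internal axial forces (sectioning from the free end, tension +): N_BC = -22.6 kN, N_AB = -10.4 kN.
σ_BC = N_BC/A_BC = -22600/783 = -28.86 MPa.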